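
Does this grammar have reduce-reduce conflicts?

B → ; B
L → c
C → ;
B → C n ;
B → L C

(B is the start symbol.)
A reduce-reduce conflict occurs when an LR(0) state has two complete items [A → α .] and [B → β .] — both call for a reduction, and with no lookahead the parser cannot choose between them.

Augment with B' → B and build the canonical LR(0) collection (I0 = CLOSURE({[B' → . B]}), then GOTO on every symbol after a dot until no new states appear). It has 11 states:
  I0: { [B → . ; B], [B → . C n ;], [B → . L C], [B' → . B], [C → . ;], [L → . c] }  — shift
  I1: { [B → . ; B], [B → . C n ;], [B → . L C], [B → ; . B], [C → . ;], [C → ; .], [L → . c] }  — shift, reduce
  I2: { [B' → B .] }  — accept
  I3: { [B → C . n ;] }  — shift
  I4: { [B → L . C], [C → . ;] }  — shift
  I5: { [L → c .] }  — reduce
  I6: { [C → ; .] }  — reduce
  I7: { [B → L C .] }  — reduce
  I8: { [B → C n . ;] }  — shift
  I9: { [B → C n ; .] }  — reduce
  I10: { [B → ; B .] }  — reduce

No state contains more than one complete item.

Answer: No reduce-reduce conflicts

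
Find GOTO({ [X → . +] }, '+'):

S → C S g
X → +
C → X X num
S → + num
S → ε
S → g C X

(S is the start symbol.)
{ [X → + .] }

GOTO(I, '+') = CLOSURE({ [A → αX.β] : [A → α.Xβ] ∈ I, X = '+' })

Items with dot before '+', with the dot advanced:
  [X → . +] → [X → + .]
Closure adds nothing (no advanced item has the dot before a non-terminal).

GOTO = { [X → + .] }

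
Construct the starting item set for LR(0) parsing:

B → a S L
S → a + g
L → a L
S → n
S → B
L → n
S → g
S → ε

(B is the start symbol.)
{ [B → . a S L], [B' → . B] }

First, augment the grammar with B' → B
I₀ = CLOSURE({ [B' → . B] }):
  [B' → . B] has the dot before B: add [B → . a S L]
No further items can be added.

I₀ = { [B → . a S L], [B' → . B] }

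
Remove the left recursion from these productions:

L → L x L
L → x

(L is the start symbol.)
L is directly left-recursive. The standard transformation for
  A → A α₁ | ... | A α_m | β₁ | ... | β_n
is
  A  → β₁ A' | ... | β_n A'
  A' → α₁ A' | ... | α_m A' | ε

L → x becomes L → x L'
L → L x L becomes L' → x L L'
Add L' → ε

Resulting grammar:
L → x L'
L' → x L L'
L' → ε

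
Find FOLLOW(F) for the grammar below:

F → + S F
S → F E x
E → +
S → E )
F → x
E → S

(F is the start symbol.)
{ $, '+', 'x' }

F is the start symbol, so $ ∈ FOLLOW(F).
In F → + S F: F is at the end; this adds FOLLOW(F) to itself — nothing new
In S → F E x: F is followed by E x, add FIRST(E x) \ {ε} = { '+', 'x' }

Taking the union: FOLLOW(F) = { $, '+', 'x' }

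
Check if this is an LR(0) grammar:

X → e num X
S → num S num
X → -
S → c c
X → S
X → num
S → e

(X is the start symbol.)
No. Shift-reduce conflict between [S → e .] and [X → e . num X]

A grammar is LR(0) if no state in the canonical LR(0) collection has:
  - both a shift item (dot before a terminal) and a complete item (shift-reduce conflict), or
  - two or more complete items (reduce-reduce conflict; the accept item [X' → X .] counts as a complete item here).

Augment with X' → X and build the canonical LR(0) collection (I0 = CLOSURE({[X' → . X]}), then GOTO on every symbol after a dot until no new states appear). It has 14 states:
  I0: { [S → . c c], [S → . e], [S → . num S num], [X → . -], [X → . S], [X → . e num X], [X → . num], [X' → . X] }  — shift
  I1: { [X → - .] }  — reduce
  I2: { [X → S .] }  — reduce
  I3: { [X' → X .] }  — accept
  I4: { [S → c . c] }  — shift
  I5: { [S → e .], [X → e . num X] }  — shift, reduce
  I6: { [S → . c c], [S → . e], [S → . num S num], [S → num . S num], [X → num .] }  — shift, reduce
  I7: { [S → num S . num] }  — shift
  I8: { [S → e .] }  — reduce
  I9: { [S → . c c], [S → . e], [S → . num S num], [S → num . S num] }  — shift
  I10: { [S → num S num .] }  — reduce
  I11: { [S → . c c], [S → . e], [S → . num S num], [X → . -], [X → . S], [X → . e num X], [X → . num], [X → e num . X] }  — shift
  I12: { [X → e num X .] }  — reduce
  I13: { [S → c c .] }  — reduce

Conflict in state I5:
  Shift-reduce conflict between [S → e .] and [X → e . num X]
So the grammar is NOT LR(0).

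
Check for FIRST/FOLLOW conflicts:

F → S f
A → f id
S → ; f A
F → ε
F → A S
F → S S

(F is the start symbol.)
Nullable non-terminals: F.
FIRST sets used below: FIRST(S) = { ';' }, FIRST(A) = { 'f' }

F: nullable alternative(s) F → ε; FOLLOW(F) = { $ }
  F → S f: FIRST \ {ε} = { ';' } — disjoint from FOLLOW(F)
  F → ε: FIRST \ {ε} = { } — this is the only nullable alternative, skip
  F → A S: FIRST \ {ε} = { 'f' } — disjoint from FOLLOW(F)
  F → S S: FIRST \ {ε} = { ';' } — disjoint from FOLLOW(F)

A, S have no nullable alternative, so no FIRST/FOLLOW check is needed there.

No FIRST/FOLLOW conflicts found.

Answer: No FIRST/FOLLOW conflicts.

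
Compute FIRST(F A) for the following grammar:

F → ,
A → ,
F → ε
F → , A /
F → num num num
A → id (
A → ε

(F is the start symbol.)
FIRST sets of the non-terminals involved (from the grammar, by fixed-point iteration):
  FIRST(F) = { ',', 'num', ε }
  FIRST(A) = { ',', 'id', ε }

To compute FIRST(F A), process the symbols left to right:
Symbol F is a non-terminal. Add FIRST(F) \ {ε} = { ',', 'num' }
F is nullable (ε ∈ FIRST(F)), continue to the next symbol.
Symbol A is a non-terminal. Add FIRST(A) \ {ε} = { ',', 'id' }
A is nullable (ε ∈ FIRST(A)), continue to the next symbol.
All symbols are nullable, so ε is in the result.
FIRST(F A) = { ',', 'id', 'num', ε }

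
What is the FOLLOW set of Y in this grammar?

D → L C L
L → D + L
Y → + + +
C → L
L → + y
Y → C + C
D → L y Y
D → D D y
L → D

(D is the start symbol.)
In D → L y Y: Y is at the end, add FOLLOW(D)

The FOLLOW sets referred to above (computed the same way, to a fixed point):
  FOLLOW(D) = { $, '+', 'y' }

Taking the union: FOLLOW(Y) = { $, '+', 'y' }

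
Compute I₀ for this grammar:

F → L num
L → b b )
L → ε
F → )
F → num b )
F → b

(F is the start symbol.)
{ [F → . )], [F → . L num], [F → . b], [F → . num b )], [F' → . F], [L → . b b )], [L → .] }

First, augment the grammar with F' → F
I₀ = CLOSURE({ [F' → . F] }):
  [F' → . F] has the dot before F: add [F → . L num], [F → . )], [F → . num b )], [F → . b]
  [F → . L num] has the dot before L: add [L → . b b )], [L → .]
No further items can be added.

I₀ = { [F → . )], [F → . L num], [F → . b], [F → . num b )], [F' → . F], [L → . b b )], [L → .] }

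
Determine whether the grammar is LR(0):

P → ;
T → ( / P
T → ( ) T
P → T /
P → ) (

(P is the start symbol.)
Augment with P' → P and build the canonical LR(0) collection (I0 = CLOSURE({[P' → . P]}), then GOTO on every symbol after a dot until no new states appear). It has 12 states:
  I0: { [P → . ) (], [P → . ;], [P → . T /], [P' → . P], [T → . ( ) T], [T → . ( / P] }  — shift
  I1: { [T → ( . ) T], [T → ( . / P] }  — shift
  I2: { [P → ) . (] }  — shift
  I3: { [P → ; .] }  — reduce
  I4: { [P' → P .] }  — accept
  I5: { [P → T . /] }  — shift
  I6: { [P → T / .] }  — reduce
  I7: { [P → ) ( .] }  — reduce
  I8: { [T → ( ) . T], [T → . ( ) T], [T → . ( / P] }  — shift
  I9: { [P → . ) (], [P → . ;], [P → . T /], [T → ( / . P], [T → . ( ) T], [T → . ( / P] }  — shift
  I10: { [T → ( / P .] }  — reduce
  I11: { [T → ( ) T .] }  — reduce

Every state is either a pure shift/goto state or contains exactly one complete item and nothing to shift — no conflicts. The grammar is LR(0).

Answer: Yes, the grammar is LR(0)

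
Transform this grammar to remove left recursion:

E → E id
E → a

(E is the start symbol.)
E → a E'
E' → id E'
E' → ε

E is directly left-recursive. The standard transformation for
  A → A α₁ | ... | A α_m | β₁ | ... | β_n
is
  A  → β₁ A' | ... | β_n A'
  A' → α₁ A' | ... | α_m A' | ε

E → a becomes E → a E'
E → E id becomes E' → id E'
Add E' → ε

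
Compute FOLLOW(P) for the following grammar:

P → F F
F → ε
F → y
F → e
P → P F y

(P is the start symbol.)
To compute FOLLOW(P), find every occurrence of P on a right-hand side N → α P β: add FIRST(β) \ {ε}, and if β is empty or nullable also add FOLLOW(N). Iterate to a fixed point.

P is the start symbol, so $ ∈ FOLLOW(P).
In P → P F y: P is followed by F y, add FIRST(F y) \ {ε} = { 'e', 'y' }

Taking the union: FOLLOW(P) = { $, 'e', 'y' }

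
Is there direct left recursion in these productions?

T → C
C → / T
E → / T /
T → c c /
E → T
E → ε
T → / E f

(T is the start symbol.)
Direct left recursion occurs when N → N α for some non-terminal N (the right-hand side begins with the left-hand side itself).

T → C: starts with C
C → / T: starts with '/'
E → / T /: starts with '/'
T → c c /: starts with c
E → T: starts with T
E → ε: starts with ε
T → / E f: starts with '/'

No direct left recursion found.

Answer: No direct left recursion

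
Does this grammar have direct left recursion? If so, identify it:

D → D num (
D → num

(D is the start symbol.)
Direct left recursion occurs when N → N α for some non-terminal N (the right-hand side begins with the left-hand side itself).

D → D num (: LEFT RECURSIVE (starts with D)
D → num: starts with num

The grammar has direct left recursion on: D.

Answer: Yes, D is left-recursive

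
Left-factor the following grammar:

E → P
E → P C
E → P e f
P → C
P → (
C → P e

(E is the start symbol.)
E → P E'
E' → ε
E' → C
E' → e f
P → C
P → (
C → P e

Left-factoring transforms A → αβ₁ | αβ₂ into A → αA' and A' → β₁ | β₂
(α is the longest common prefix among the alternatives). Repeat until
no nonterminal has two alternatives with a common prefix.

Round 1: E has alternatives sharing prefix 'P'. Introduce E': E → P E'
  Add: E' → ε
  Add: E' → C
  Add: E' → e f

No remaining common prefixes — done.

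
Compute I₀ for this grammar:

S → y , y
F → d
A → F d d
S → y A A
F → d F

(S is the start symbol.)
First, augment the grammar with S' → S
I₀ = CLOSURE({ [S' → . S] }):
  [S' → . S] has the dot before S: add [S → . y , y], [S → . y A A]
No further items can be added.

I₀ = { [S → . y , y], [S → . y A A], [S' → . S] }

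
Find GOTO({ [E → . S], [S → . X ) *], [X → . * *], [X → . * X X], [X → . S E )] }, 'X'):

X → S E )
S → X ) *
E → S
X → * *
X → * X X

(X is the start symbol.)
{ [S → X . ) *] }

GOTO(I, 'X') = CLOSURE({ [A → αX.β] : [A → α.Xβ] ∈ I, X = 'X' })

Items with dot before 'X', with the dot advanced:
  [S → . X ) *] → [S → X . ) *]
Closure adds nothing (no advanced item has the dot before a non-terminal).

GOTO = { [S → X . ) *] }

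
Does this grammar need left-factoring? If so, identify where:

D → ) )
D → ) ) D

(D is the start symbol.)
Yes, D has productions with common prefix ') )'

Left-factoring is needed when two productions for the same non-terminal
share a common prefix on the right-hand side.

Productions for D:
  D → ) )
  D → ) ) D

Found common prefix ') )' in productions for D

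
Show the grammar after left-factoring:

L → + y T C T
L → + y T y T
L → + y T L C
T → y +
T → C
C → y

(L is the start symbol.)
Left-factoring transforms A → αβ₁ | αβ₂ into A → αA' and A' → β₁ | β₂
(α is the longest common prefix among the alternatives). Repeat until
no nonterminal has two alternatives with a common prefix.

Round 1: L has alternatives sharing prefix '+ y T'. Introduce L': L → + y T L'
  Add: L' → C T
  Add: L' → y T
  Add: L' → L C

No remaining common prefixes — done.

Resulting grammar:
L → + y T L'
L' → C T
L' → y T
L' → L C
T → y +
T → C
C → y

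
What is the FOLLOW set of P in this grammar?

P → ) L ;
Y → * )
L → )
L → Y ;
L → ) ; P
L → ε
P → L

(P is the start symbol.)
{ $, ';' }

To compute FOLLOW(P), find every occurrence of P on a right-hand side N → α P β: add FIRST(β) \ {ε}, and if β is empty or nullable also add FOLLOW(N). Iterate to a fixed point.

P is the start symbol, so $ ∈ FOLLOW(P).
In L → ) ; P: P is at the end, add FOLLOW(L)

The FOLLOW sets referred to above (computed the same way, to a fixed point):
  FOLLOW(L) = { $, ';' }

Taking the union: FOLLOW(P) = { $, ';' }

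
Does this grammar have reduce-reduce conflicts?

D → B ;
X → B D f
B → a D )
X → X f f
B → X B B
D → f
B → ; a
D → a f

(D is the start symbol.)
A reduce-reduce conflict occurs when an LR(0) state has two complete items [A → α .] and [B → β .] — both call for a reduction, and with no lookahead the parser cannot choose between them.

Augment with D' → D and build the canonical LR(0) collection (I0 = CLOSURE({[D' → . D]}), then GOTO on every symbol after a dot until no new states appear). It has 19 states:
  I0: { [B → . ; a], [B → . X B B], [B → . a D )], [D → . B ;], [D → . a f], [D → . f], [D' → . D], [X → . B D f], [X → . X f f] }  — shift
  I1: { [B → ; . a] }  — shift
  I2: { [B → . ; a], [B → . X B B], [B → . a D )], [D → . B ;], [D → . a f], [D → . f], [D → B . ;], [X → . B D f], [X → . X f f], [X → B . D f] }  — shift
  I3: { [D' → D .] }  — accept
  I4: { [B → . ; a], [B → . X B B], [B → . a D )], [B → X . B B], [X → . B D f], [X → . X f f], [X → X . f f] }  — shift
  I5: { [B → . ; a], [B → . X B B], [B → . a D )], [B → a . D )], [D → . B ;], [D → . a f], [D → . f], [D → a . f], [X → . B D f], [X → . X f f] }  — shift
  I6: { [D → f .] }  — reduce
  I7: { [B → a D . )] }  — shift
  I8: { [D → a f .], [D → f .] }  — 2 reduces
  I9: { [B → a D ) .] }  — reduce
  I10: { [B → . ; a], [B → . X B B], [B → . a D )], [B → X B . B], [D → . B ;], [D → . a f], [D → . f], [X → . B D f], [X → . X f f], [X → B . D f] }  — shift
  I11: { [B → . ; a], [B → . X B B], [B → . a D )], [B → a . D )], [D → . B ;], [D → . a f], [D → . f], [X → . B D f], [X → . X f f] }  — shift
  I12: { [X → X f . f] }  — shift
  I13: { [X → X f f .] }  — reduce
  I14: { [B → . ; a], [B → . X B B], [B → . a D )], [B → X B B .], [D → . B ;], [D → . a f], [D → . f], [D → B . ;], [X → . B D f], [X → . X f f], [X → B . D f] }  — shift, reduce
  I15: { [X → B D . f] }  — shift
  I16: { [X → B D f .] }  — reduce
  I17: { [B → ; . a], [D → B ; .] }  — shift, reduce
  I18: { [B → ; a .] }  — reduce

I8 contains complete items [D → a f .], [D → f .] — reduce-reduce conflict.

Answer: Yes — I8: [D → a f .] vs [D → f .]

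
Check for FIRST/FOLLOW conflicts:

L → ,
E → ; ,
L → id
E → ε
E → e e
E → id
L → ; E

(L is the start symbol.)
A FIRST/FOLLOW conflict occurs when a non-terminal N has a nullable alternative N → β (β ⇒* ε) and another alternative N → α with FIRST(α) ∩ FOLLOW(N) ≠ ∅: on such a lookahead the parser cannot decide between expanding α and letting N vanish via β.

Nullable non-terminals: E.

E: nullable alternative(s) E → ε; FOLLOW(E) = { $ }
  E → ; ,: FIRST \ {ε} = { ';' } — disjoint from FOLLOW(E)
  E → ε: FIRST \ {ε} = { } — this is the only nullable alternative, skip
  E → e e: FIRST \ {ε} = { 'e' } — disjoint from FOLLOW(E)
  E → id: FIRST \ {ε} = { 'id' } — disjoint from FOLLOW(E)

L has no nullable alternative, so no FIRST/FOLLOW check is needed there.

No FIRST/FOLLOW conflicts found.

Answer: No FIRST/FOLLOW conflicts.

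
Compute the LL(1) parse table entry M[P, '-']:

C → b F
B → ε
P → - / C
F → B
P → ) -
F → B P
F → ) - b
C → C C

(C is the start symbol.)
To find M[P, '-'], we find productions for P where '-' is in the predict set (PREDICT(N → α) = (FIRST(α) \ {ε}) ∪ (FOLLOW(N) if α ⇒* ε)).

P → - / C: PREDICT = { '-' }
  '-' is in predict set, so this production goes in M[P, '-']
P → ) -: PREDICT = { ')' }

M[P, '-'] = P → - / C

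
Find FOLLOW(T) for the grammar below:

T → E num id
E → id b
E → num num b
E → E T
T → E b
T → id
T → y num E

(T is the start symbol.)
{ $, 'b', 'id', 'num', 'y' }

To compute FOLLOW(T), find every occurrence of T on a right-hand side N → α T β: add FIRST(β) \ {ε}, and if β is empty or nullable also add FOLLOW(N). Iterate to a fixed point.

T is the start symbol, so $ ∈ FOLLOW(T).
In E → E T: T is at the end, add FOLLOW(E)

The FOLLOW sets referred to above (computed the same way, to a fixed point):
  FOLLOW(E) = { $, 'b', 'id', 'num', 'y' }

Taking the union: FOLLOW(T) = { $, 'b', 'id', 'num', 'y' }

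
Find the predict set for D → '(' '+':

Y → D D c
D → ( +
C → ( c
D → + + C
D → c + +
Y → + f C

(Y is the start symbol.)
PREDICT(D → '(' '+') = (FIRST(RHS) \ {ε}) ∪ (FOLLOW(D) if ε ∈ FIRST(RHS), i.e. RHS ⇒* ε)
FIRST('(' '+') = { '(' }
ε ∉ FIRST('(' '+'), so FOLLOW(D) is not added.
PREDICT(D → '(' '+') = { '(' }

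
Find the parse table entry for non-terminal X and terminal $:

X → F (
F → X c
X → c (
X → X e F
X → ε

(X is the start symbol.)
X → ε

To find M[X, $], we find productions for X where $ is in the predict set (PREDICT(N → α) = (FIRST(α) \ {ε}) ∪ (FOLLOW(N) if α ⇒* ε)).

Relevant sets:
  FIRST(F) = { 'c', 'e' }
  FIRST(X) = { 'c', 'e', ε }
  FOLLOW(X) = { $, 'c', 'e' }

X → F (: PREDICT = { 'c', 'e' }
X → c (: PREDICT = { 'c' }
X → X e F: PREDICT = { 'c', 'e' }
X → ε: PREDICT = { $, 'c', 'e' }
  $ is in predict set, so this production goes in M[X, $]

M[X, $] = X → ε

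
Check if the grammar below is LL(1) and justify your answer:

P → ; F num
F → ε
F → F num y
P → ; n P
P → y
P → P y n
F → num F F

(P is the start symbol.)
No. Predict set conflict for P: { ';' }

A grammar is LL(1) if for each non-terminal N with multiple productions, the predict sets of those productions are pairwise disjoint, where PREDICT(N → α) = (FIRST(α) \ {ε}) ∪ (FOLLOW(N) if α ⇒* ε).

Relevant sets:
  FIRST(P) = { ';', 'y' }
  FIRST(F) = { 'num', ε }
  FOLLOW(F) = { 'num' }

For P:
  PREDICT(P → ';' F num) = { ';' }
  PREDICT(P → ';' n P) = { ';' }
  PREDICT(P → y) = { 'y' }
  PREDICT(P → P y n) = { ';', 'y' }
For F:
  PREDICT(F → ε) = { 'num' }
  PREDICT(F → F num y) = { 'num' }
  PREDICT(F → num F F) = { 'num' }

Conflict found: Predict set conflict for P: { ';' }
The grammar is NOT LL(1).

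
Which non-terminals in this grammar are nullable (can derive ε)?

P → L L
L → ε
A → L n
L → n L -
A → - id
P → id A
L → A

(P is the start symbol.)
{ 'L', 'P' }

A non-terminal is nullable if it can derive ε (the empty string): either it has an ε-production, or it has a production whose right-hand side consists entirely of nullable non-terminals.

ε-productions: L → ε
So L is immediately nullable.
P → L L: every symbol on the right is nullable, so P is nullable too.
No further non-terminal can be added: every production for the remaining non-terminals contains a terminal or a non-nullable non-terminal.
Nullable = { 'L', 'P' }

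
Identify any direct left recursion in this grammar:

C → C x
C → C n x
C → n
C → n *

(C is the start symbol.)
Yes, C is left-recursive

Direct left recursion occurs when N → N α for some non-terminal N (the right-hand side begins with the left-hand side itself).

C → C x: LEFT RECURSIVE (starts with C)
C → C n x: LEFT RECURSIVE (starts with C)
C → n: starts with n
C → n *: starts with n

The grammar has direct left recursion on: C.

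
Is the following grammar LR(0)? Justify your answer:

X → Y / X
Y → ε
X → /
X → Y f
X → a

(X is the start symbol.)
No. Shift-reduce conflict between [Y → .] and [X → . /]

Augment with X' → X and build the canonical LR(0) collection (I0 = CLOSURE({[X' → . X]}), then GOTO on every symbol after a dot until no new states appear). It has 8 states:
  I0: { [X → . /], [X → . Y / X], [X → . Y f], [X → . a], [X' → . X], [Y → .] }  — shift, reduce
  I1: { [X → / .] }  — reduce
  I2: { [X' → X .] }  — accept
  I3: { [X → Y . / X], [X → Y . f] }  — shift
  I4: { [X → a .] }  — reduce
  I5: { [X → . /], [X → . Y / X], [X → . Y f], [X → . a], [X → Y / . X], [Y → .] }  — shift, reduce
  I6: { [X → Y f .] }  — reduce
  I7: { [X → Y / X .] }  — reduce

Conflict in state I0:
  Shift-reduce conflict between [Y → .] and [X → . /]
So the grammar is NOT LR(0).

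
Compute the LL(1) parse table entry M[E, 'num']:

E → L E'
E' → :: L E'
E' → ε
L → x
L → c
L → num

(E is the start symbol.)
E → L E'

To find M[E, 'num'], we find productions for E where 'num' is in the predict set (PREDICT(N → α) = (FIRST(α) \ {ε}) ∪ (FOLLOW(N) if α ⇒* ε)).

Relevant sets:
  FIRST(L) = { 'c', 'num', 'x' }

E → L E': PREDICT = { 'c', 'num', 'x' }
  'num' is in predict set, so this production goes in M[E, 'num']

M[E, 'num'] = E → L E'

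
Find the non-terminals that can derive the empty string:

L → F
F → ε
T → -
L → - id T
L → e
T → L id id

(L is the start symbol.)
A non-terminal is nullable if it can derive ε (the empty string): either it has an ε-production, or it has a production whose right-hand side consists entirely of nullable non-terminals.

ε-productions: F → ε
So F is immediately nullable.
L → F: every symbol on the right is nullable, so L is nullable too.
No further non-terminal can be added: every production for the remaining non-terminals contains a terminal or a non-nullable non-terminal.
Nullable = { 'F', 'L' }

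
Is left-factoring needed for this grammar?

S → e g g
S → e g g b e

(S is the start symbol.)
Left-factoring is needed when two productions for the same non-terminal
share a common prefix on the right-hand side.

Productions for S:
  S → e g g
  S → e g g b e

Found common prefix 'e g g' in productions for S

Answer: Yes, S has productions with common prefix 'e g g'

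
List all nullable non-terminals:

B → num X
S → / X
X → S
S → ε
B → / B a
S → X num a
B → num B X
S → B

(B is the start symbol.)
{ 'S', 'X' }

ε-productions: S → ε
So S is immediately nullable.
X → S: every symbol on the right is nullable, so X is nullable too.
No further non-terminal can be added: every production for the remaining non-terminals contains a terminal or a non-nullable non-terminal.
Nullable = { 'S', 'X' }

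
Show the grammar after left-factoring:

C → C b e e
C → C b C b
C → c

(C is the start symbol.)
Left-factoring transforms A → αβ₁ | αβ₂ into A → αA' and A' → β₁ | β₂
(α is the longest common prefix among the alternatives). Repeat until
no nonterminal has two alternatives with a common prefix.

Round 1: C has alternatives sharing prefix 'C b'. Introduce C': C → C b C'
  Add: C' → e e
  Add: C' → C b

No remaining common prefixes — done.

Resulting grammar:
C → C b C'
C' → e e
C' → C b
C → c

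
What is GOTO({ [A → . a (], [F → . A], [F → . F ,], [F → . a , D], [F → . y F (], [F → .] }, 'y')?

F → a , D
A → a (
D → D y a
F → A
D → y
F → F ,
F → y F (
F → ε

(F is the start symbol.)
{ [A → . a (], [F → . A], [F → . F ,], [F → . a , D], [F → . y F (], [F → .], [F → y . F (] }

GOTO(I, 'y') = CLOSURE({ [A → αX.β] : [A → α.Xβ] ∈ I, X = 'y' })

Items with dot before 'y', with the dot advanced:
  [F → . y F (] → [F → y . F (]
Closure of the advanced items:
  [F → y . F (] has the dot before F: add [F → . a , D], [F → . A], [F → . F ,], [F → . y F (], [F → .]
  [F → . A] has the dot before A: add [A → . a (]

GOTO = { [A → . a (], [F → . A], [F → . F ,], [F → . a , D], [F → . y F (], [F → .], [F → y . F (] }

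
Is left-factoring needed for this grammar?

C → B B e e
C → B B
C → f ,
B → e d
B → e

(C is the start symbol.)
Left-factoring is needed when two productions for the same non-terminal
share a common prefix on the right-hand side.

Productions for C:
  C → B B e e
  C → B B
  C → f ,
Productions for B:
  B → e d
  B → e

Found common prefix 'B B' in productions for C
Found common prefix 'e' in productions for B

Answer: Yes, C has productions with common prefix 'B B'; B has productions with common prefix 'e'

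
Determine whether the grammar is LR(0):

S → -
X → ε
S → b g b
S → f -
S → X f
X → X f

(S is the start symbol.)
No. Shift-reduce conflict between [X → .] and [S → . -]

A grammar is LR(0) if no state in the canonical LR(0) collection has:
  - both a shift item (dot before a terminal) and a complete item (shift-reduce conflict), or
  - two or more complete items (reduce-reduce conflict; the accept item [S' → S .] counts as a complete item here).

Augment with S' → S and build the canonical LR(0) collection (I0 = CLOSURE({[S' → . S]}), then GOTO on every symbol after a dot until no new states appear). It has 10 states:
  I0: { [S → . -], [S → . X f], [S → . b g b], [S → . f -], [S' → . S], [X → . X f], [X → .] }  — shift, reduce
  I1: { [S → - .] }  — reduce
  I2: { [S' → S .] }  — accept
  I3: { [S → X . f], [X → X . f] }  — shift
  I4: { [S → b . g b] }  — shift
  I5: { [S → f . -] }  — shift
  I6: { [S → f - .] }  — reduce
  I7: { [S → b g . b] }  — shift
  I8: { [S → b g b .] }  — reduce
  I9: { [S → X f .], [X → X f .] }  — 2 reduces

Conflict in state I0:
  Shift-reduce conflict between [X → .] and [S → . -]
So the grammar is NOT LR(0).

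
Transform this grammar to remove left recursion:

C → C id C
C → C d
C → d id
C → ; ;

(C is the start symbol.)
C is directly left-recursive. The standard transformation for
  A → A α₁ | ... | A α_m | β₁ | ... | β_n
is
  A  → β₁ A' | ... | β_n A'
  A' → α₁ A' | ... | α_m A' | ε

C → d id becomes C → d id C'
C → ; ; becomes C → ; ; C'
C → C id C becomes C' → id C C'
C → C d becomes C' → d C'
Add C' → ε

Resulting grammar:
C → d id C'
C → ; ; C'
C' → id C C'
C' → d C'
C' → ε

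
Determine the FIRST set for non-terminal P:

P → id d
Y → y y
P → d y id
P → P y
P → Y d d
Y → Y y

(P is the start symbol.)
FIRST sets of the other non-terminals involved (by the same procedure, iterated to a fixed point):
  FIRST(Y) = { 'y' }

From P → id d:
  - id is a terminal: add 'id' and stop
From P → d y id:
  - d is a terminal: add 'd' and stop
From P → P y:
  - P is the symbol being defined: contributes nothing new
    P is not nullable, so stop
From P → Y d d:
  - Y is a non-terminal: add FIRST(Y) \ {ε} = { 'y' }
    Y is not nullable, so stop

Collecting: FIRST(P) = { 'd', 'id', 'y' }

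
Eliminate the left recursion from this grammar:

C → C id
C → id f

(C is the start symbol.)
C → id f C'
C' → id C'
C' → ε

C is directly left-recursive. The standard transformation for
  A → A α₁ | ... | A α_m | β₁ | ... | β_n
is
  A  → β₁ A' | ... | β_n A'
  A' → α₁ A' | ... | α_m A' | ε

C → id f becomes C → id f C'
C → C id becomes C' → id C'
Add C' → ε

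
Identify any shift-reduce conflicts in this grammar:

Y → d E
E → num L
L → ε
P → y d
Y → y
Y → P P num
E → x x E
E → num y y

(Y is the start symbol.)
Yes — I4: [Y → y .] vs [P → y . d]; I7: [L → .] vs [E → num . y y]

Augment with Y' → Y and build the canonical LR(0) collection (I0 = CLOSURE({[Y' → . Y]}), then GOTO on every symbol after a dot until no new states appear). It has 17 states:
  I0: { [P → . y d], [Y → . P P num], [Y → . d E], [Y → . y], [Y' → . Y] }  — shift
  I1: { [P → . y d], [Y → P . P num] }  — shift
  I2: { [Y' → Y .] }  — accept
  I3: { [E → . num L], [E → . num y y], [E → . x x E], [Y → d . E] }  — shift
  I4: { [P → y . d], [Y → y .] }  — shift, reduce
  I5: { [P → y d .] }  — reduce
  I6: { [Y → d E .] }  — reduce
  I7: { [E → num . L], [E → num . y y], [L → .] }  — shift, reduce
  I8: { [E → x . x E] }  — shift
  I9: { [E → . num L], [E → . num y y], [E → . x x E], [E → x x . E] }  — shift
  I10: { [E → x x E .] }  — reduce
  I11: { [E → num L .] }  — reduce
  I12: { [E → num y . y] }  — shift
  I13: { [E → num y y .] }  — reduce
  I14: { [Y → P P . num] }  — shift
  I15: { [P → y . d] }  — shift
  I16: { [Y → P P num .] }  — reduce

I4 contains reduce item [Y → y .] and shift item [P → y . d] — shift-reduce conflict.
I7 contains reduce item [L → .] and shift item [E → num . y y] — shift-reduce conflict.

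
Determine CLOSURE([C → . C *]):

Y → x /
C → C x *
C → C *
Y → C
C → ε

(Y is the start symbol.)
{ [C → . C *], [C → . C x *], [C → .] }

Start with: [C → . C *]
  [C → . C *] has the dot before C: add [C → . C x *], [C → .]
No further items can be added.

CLOSURE = { [C → . C *], [C → . C x *], [C → .] }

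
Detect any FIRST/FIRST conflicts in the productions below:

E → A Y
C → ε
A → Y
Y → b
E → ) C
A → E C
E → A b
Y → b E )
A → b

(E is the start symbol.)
A FIRST/FIRST conflict occurs when two productions N → α and N → β for the same non-terminal have FIRST(α) ∩ FIRST(β) ≠ ∅ (with ε ∈ FIRST of a nullable right-hand side, so two nullable alternatives also conflict).

FIRST sets of the non-terminals at (or reachable through a nullable prefix from) the front of some alternative:
  FIRST(A) = { ')', 'b' }
  FIRST(Y) = { 'b' }
  FIRST(E) = { ')', 'b' }

Productions for E:
  E → A Y: FIRST = { ')', 'b' }
  E → ) C: FIRST = { ')' }
  E → A b: FIRST = { ')', 'b' }
Productions for A:
  A → Y: FIRST = { 'b' }
  A → E C: FIRST = { ')', 'b' }
  A → b: FIRST = { 'b' }
Productions for Y:
  Y → b: FIRST = { 'b' }
  Y → b E ): FIRST = { 'b' }
C has only one production, so no FIRST/FIRST conflict is possible there.

Conflict for E: E → A Y and E → ) C
  Overlap: { ')' }
Conflict for E: E → A Y and E → A b
  Overlap: { ')', 'b' }
Conflict for E: E → ) C and E → A b
  Overlap: { ')' }
Conflict for A: A → Y and A → E C
  Overlap: { 'b' }
Conflict for A: A → Y and A → b
  Overlap: { 'b' }
Conflict for A: A → E C and A → b
  Overlap: { 'b' }
Conflict for Y: Y → b and Y → b E )
  Overlap: { 'b' }

Answer: Yes. E → A Y / E → ')' C on { ')' }; E → A Y / E → A b on { ')', 'b' }; E → ')' C / E → A b on { ')' }; A → Y / A → E C on { 'b' }; A → Y / A → b on { 'b' }; A → E C / A → b on { 'b' }; Y → b / Y → b E ')' on { 'b' }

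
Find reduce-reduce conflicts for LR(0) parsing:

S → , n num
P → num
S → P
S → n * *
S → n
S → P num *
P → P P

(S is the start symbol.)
Augment with S' → S and build the canonical LR(0) collection (I0 = CLOSURE({[S' → . S]}), then GOTO on every symbol after a dot until no new states appear). It has 13 states:
  I0: { [P → . P P], [P → . num], [S → . , n num], [S → . P num *], [S → . P], [S → . n * *], [S → . n], [S' → . S] }  — shift
  I1: { [S → , . n num] }  — shift
  I2: { [P → . P P], [P → . num], [P → P . P], [S → P . num *], [S → P .] }  — shift, reduce
  I3: { [S' → S .] }  — accept
  I4: { [S → n . * *], [S → n .] }  — shift, reduce
  I5: { [P → num .] }  — reduce
  I6: { [S → n * . *] }  — shift
  I7: { [S → n * * .] }  — reduce
  I8: { [P → . P P], [P → . num], [P → P . P], [P → P P .] }  — shift, reduce
  I9: { [P → num .], [S → P num . *] }  — shift, reduce
  I10: { [S → P num * .] }  — reduce
  I11: { [S → , n . num] }  — shift
  I12: { [S → , n num .] }  — reduce

No state contains more than one complete item.

Answer: No reduce-reduce conflicts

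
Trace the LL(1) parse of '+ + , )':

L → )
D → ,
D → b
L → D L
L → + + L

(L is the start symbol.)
LL(1) parsing maintains a stack (initially the start symbol over $) and the input. At each step: if the stack top is a terminal, match it against the current input token; if it is a non-terminal N, replace it with the RHS of M[N, lookahead] (the unique production whose predict set contains the lookahead).

Stack is shown with the top on the left.

Stack    Input      Action
--------------------------
L $      + + , ) $  output L → + + L
+ + L $  + + , ) $  match '+'
+ L $    + , ) $    match '+'
L $      , ) $      output L → D L
D L $    , ) $      output D → ,
, L $    , ) $      match ','
L $      ) $        output L → )
) $      ) $        match ')'
$        $          accept

The string is accepted.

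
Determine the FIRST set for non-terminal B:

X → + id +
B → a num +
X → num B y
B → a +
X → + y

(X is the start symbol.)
From B → a num +:
  - a is a terminal: add 'a' and stop
From B → a +:
  - a is a terminal: add 'a' and stop

Collecting: FIRST(B) = { 'a' }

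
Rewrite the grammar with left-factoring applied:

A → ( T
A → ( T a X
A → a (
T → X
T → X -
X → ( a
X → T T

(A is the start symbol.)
Left-factoring transforms A → αβ₁ | αβ₂ into A → αA' and A' → β₁ | β₂
(α is the longest common prefix among the alternatives). Repeat until
no nonterminal has two alternatives with a common prefix.

Round 1: A has alternatives sharing prefix '( T'. Introduce A': A → ( T A'
  Add: A' → ε
  Add: A' → a X

Round 2: T has alternatives sharing prefix 'X'. Introduce T': T → X T'
  Add: T' → ε
  Add: T' → -

No remaining common prefixes — done.

Resulting grammar:
A → ( T A'
A' → ε
A' → a X
A → a (
T → X T'
T' → ε
T' → -
X → ( a
X → T T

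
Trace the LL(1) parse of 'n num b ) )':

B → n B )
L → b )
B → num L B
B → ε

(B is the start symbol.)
LL(1) parsing maintains a stack (initially the start symbol over $) and the input. At each step: if the stack top is a terminal, match it against the current input token; if it is a non-terminal N, replace it with the RHS of M[N, lookahead] (the unique production whose predict set contains the lookahead).

Stack is shown with the top on the left.

Stack        Input          Action
----------------------------------
B $          n num b ) ) $  output B → n B )
n B ) $      n num b ) ) $  match 'n'
B ) $        num b ) ) $    output B → num L B
num L B ) $  num b ) ) $    match 'num'
L B ) $      b ) ) $        output L → b )
b ) B ) $    b ) ) $        match 'b'
) B ) $      ) ) $          match ')'
B ) $        ) $            output B → ε
) $          ) $            match ')'
$            $              accept

The string is accepted.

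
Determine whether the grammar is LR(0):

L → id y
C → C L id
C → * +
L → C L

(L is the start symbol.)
A grammar is LR(0) if no state in the canonical LR(0) collection has:
  - both a shift item (dot before a terminal) and a complete item (shift-reduce conflict), or
  - two or more complete items (reduce-reduce conflict; the accept item [L' → L .] counts as a complete item here).

Augment with L' → L and build the canonical LR(0) collection (I0 = CLOSURE({[L' → . L]}), then GOTO on every symbol after a dot until no new states appear). It has 9 states:
  I0: { [C → . * +], [C → . C L id], [L → . C L], [L → . id y], [L' → . L] }  — shift
  I1: { [C → * . +] }  — shift
  I2: { [C → . * +], [C → . C L id], [C → C . L id], [L → . C L], [L → . id y], [L → C . L] }  — shift
  I3: { [L' → L .] }  — accept
  I4: { [L → id . y] }  — shift
  I5: { [L → id y .] }  — reduce
  I6: { [C → C L . id], [L → C L .] }  — shift, reduce
  I7: { [C → C L id .] }  — reduce
  I8: { [C → * + .] }  — reduce

Conflict in state I6:
  Shift-reduce conflict between [L → C L .] and [C → C L . id]
So the grammar is NOT LR(0).

Answer: No. Shift-reduce conflict between [L → C L .] and [C → C L . id]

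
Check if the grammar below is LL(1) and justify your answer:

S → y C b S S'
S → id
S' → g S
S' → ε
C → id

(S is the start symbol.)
No. Predict set conflict for S': { 'g' }

A grammar is LL(1) if for each non-terminal N with multiple productions, the predict sets of those productions are pairwise disjoint, where PREDICT(N → α) = (FIRST(α) \ {ε}) ∪ (FOLLOW(N) if α ⇒* ε).

Relevant sets:
  FOLLOW(S') = { $, 'g' }

For S:
  PREDICT(S → y C b S S') = { 'y' }
  PREDICT(S → id) = { 'id' }
For S':
  PREDICT(S' → g S) = { 'g' }
  PREDICT(S' → ε) = { $, 'g' }
C has a single production, so nothing to check there.

Conflict found: Predict set conflict for S': { 'g' }
The grammar is NOT LL(1).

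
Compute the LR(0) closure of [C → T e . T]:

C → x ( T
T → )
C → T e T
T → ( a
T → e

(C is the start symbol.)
To compute CLOSURE, for each item [A → α.Bβ] where B is a non-terminal, add [B → .γ] for all productions B → γ; repeat for the newly added items until nothing changes.

Start with: [C → T e . T]
  [C → T e . T] has the dot before T: add [T → . )], [T → . ( a], [T → . e]
No further items can be added.

CLOSURE = { [C → T e . T], [T → . ( a], [T → . )], [T → . e] }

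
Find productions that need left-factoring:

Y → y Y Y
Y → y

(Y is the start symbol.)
Yes, Y has productions with common prefix 'y'

Left-factoring is needed when two productions for the same non-terminal
share a common prefix on the right-hand side.

Productions for Y:
  Y → y Y Y
  Y → y

Found common prefix 'y' in productions for Y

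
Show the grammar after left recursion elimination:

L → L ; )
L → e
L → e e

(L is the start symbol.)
L is directly left-recursive. The standard transformation for
  A → A α₁ | ... | A α_m | β₁ | ... | β_n
is
  A  → β₁ A' | ... | β_n A'
  A' → α₁ A' | ... | α_m A' | ε

L → e becomes L → e L'
L → e e becomes L → e e L'
L → L ; ) becomes L' → ; ) L'
Add L' → ε

Resulting grammar:
L → e L'
L → e e L'
L' → ; ) L'
L' → ε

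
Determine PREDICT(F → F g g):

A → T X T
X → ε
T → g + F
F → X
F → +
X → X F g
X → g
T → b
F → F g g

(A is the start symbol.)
{ '+', 'g' }

PREDICT(F → F g g) = (FIRST(RHS) \ {ε}) ∪ (FOLLOW(F) if ε ∈ FIRST(RHS), i.e. RHS ⇒* ε)
FIRST(F) = { '+', 'g', ε }
FIRST(F g g) = { '+', 'g' }
ε ∉ FIRST(F g g), so FOLLOW(F) is not added.
PREDICT(F → F g g) = { '+', 'g' }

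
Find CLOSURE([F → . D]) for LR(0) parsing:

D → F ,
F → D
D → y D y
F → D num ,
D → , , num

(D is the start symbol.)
Start with: [F → . D]
  [F → . D] has the dot before D: add [D → . F ,], [D → . y D y], [D → . , , num]
  [D → . F ,] has the dot before F: add [F → . D num ,]
No further items can be added.

CLOSURE = { [D → . , , num], [D → . F ,], [D → . y D y], [F → . D num ,], [F → . D] }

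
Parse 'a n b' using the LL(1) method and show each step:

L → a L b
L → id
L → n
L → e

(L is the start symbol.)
Stack is shown with the top on the left.

Stack    Input    Action
------------------------
L $      a n b $  output L → a L b
a L b $  a n b $  match 'a'
L b $    n b $    output L → n
n b $    n b $    match 'n'
b $      b $      match 'b'
$        $        accept

The string is accepted.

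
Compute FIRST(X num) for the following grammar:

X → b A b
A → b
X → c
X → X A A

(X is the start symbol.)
{ 'b', 'c' }

FIRST sets of the non-terminals involved (from the grammar, by fixed-point iteration):
  FIRST(X) = { 'b', 'c' }

To compute FIRST(X num), process the symbols left to right:
Symbol X is a non-terminal. Add FIRST(X) \ {ε} = { 'b', 'c' }
X is not nullable (ε ∉ FIRST(X)), so stop here.
FIRST(X num) = { 'b', 'c' }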